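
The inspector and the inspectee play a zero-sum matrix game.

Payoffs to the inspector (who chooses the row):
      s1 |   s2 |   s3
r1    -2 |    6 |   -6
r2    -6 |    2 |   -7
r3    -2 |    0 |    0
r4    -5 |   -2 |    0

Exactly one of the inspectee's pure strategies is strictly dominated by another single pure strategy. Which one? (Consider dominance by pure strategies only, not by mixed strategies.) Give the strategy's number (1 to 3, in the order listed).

2

The inspectee prefers columns that give the inspector less. Compare s2 with s1: -2 < 6, -6 < 2, -2 < 0, -5 < -2.
So s1 strictly dominates s2 for the inspectee; s2 is strictly dominated.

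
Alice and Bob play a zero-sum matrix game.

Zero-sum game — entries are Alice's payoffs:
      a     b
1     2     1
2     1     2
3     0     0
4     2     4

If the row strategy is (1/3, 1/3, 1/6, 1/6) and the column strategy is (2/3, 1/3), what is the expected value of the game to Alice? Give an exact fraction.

13/9

Against (2/3, 1/3), each row's expected payoff is 1: 5/3; 2: 4/3; 3: 0; 4: 8/3.
Taking the (1/3, 1/3, 1/6, 1/6)-weighted average: (1/3)·(5/3) + (1/3)·(4/3) + (1/6)·(0) + (1/6)·(8/3) = 13/9.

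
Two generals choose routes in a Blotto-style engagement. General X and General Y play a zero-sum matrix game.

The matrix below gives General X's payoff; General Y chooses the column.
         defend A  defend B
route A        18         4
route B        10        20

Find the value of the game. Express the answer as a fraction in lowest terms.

40/3

Row minima are 4 and 10, so General X's maximin is 10; column maxima are 18 and 20, so General Y's minimax is 18. These differ, so the equilibrium is in mixed strategies.
Let General X play route A with probability p. General Y is indifferent when 18p + 10(1−p) = 4p + 20(1−p), giving p = 5/12.
Let General Y play defend A with probability q. General X is indifferent when 18q + 4(1−q) = 10q + 20(1−q), giving q = 2/3.
The value is 18·(2/3) + (4)·(1/3) = 40/3.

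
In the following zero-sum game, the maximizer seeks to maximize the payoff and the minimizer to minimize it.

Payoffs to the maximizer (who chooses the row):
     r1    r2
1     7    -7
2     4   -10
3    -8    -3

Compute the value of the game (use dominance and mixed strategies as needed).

Row 2 is strictly dominated by row 1, so the maximizer never plays it.
The remaining 2×2 game on (1, 3) × (r1, r2) has no saddle point. Let the maximizer play 1 with probability p; indifference gives 7p − 8(1−p) = −7p − 3(1−p), so p = 5/19.
Similarly the minimizer's optimal q on r1 is 4/19, and the value is 7·(4/19) + (-7)·(15/19) = -77/19.

-77/19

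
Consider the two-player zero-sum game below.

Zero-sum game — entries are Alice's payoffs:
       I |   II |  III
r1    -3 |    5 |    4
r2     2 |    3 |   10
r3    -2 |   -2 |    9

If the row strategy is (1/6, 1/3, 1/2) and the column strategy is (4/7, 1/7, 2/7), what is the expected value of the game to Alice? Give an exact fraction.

29/14

Against (4/7, 1/7, 2/7), each row's expected payoff is r1: 1/7; r2: 31/7; r3: 8/7.
Taking the (1/6, 1/3, 1/2)-weighted average: (1/6)·(1/7) + (1/3)·(31/7) + (1/2)·(8/7) = 29/14.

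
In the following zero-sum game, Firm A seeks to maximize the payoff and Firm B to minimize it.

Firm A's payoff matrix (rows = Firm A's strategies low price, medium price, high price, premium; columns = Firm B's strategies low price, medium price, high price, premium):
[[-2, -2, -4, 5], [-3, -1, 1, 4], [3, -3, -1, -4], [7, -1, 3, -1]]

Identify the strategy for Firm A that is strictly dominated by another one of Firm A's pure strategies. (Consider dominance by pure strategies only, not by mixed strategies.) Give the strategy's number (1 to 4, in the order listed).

Compare high price with premium: 7 > 3, -1 > -3, 3 > -1, -1 > -4.
So premium strictly dominates high price for Firm A; high price is strictly dominated.

3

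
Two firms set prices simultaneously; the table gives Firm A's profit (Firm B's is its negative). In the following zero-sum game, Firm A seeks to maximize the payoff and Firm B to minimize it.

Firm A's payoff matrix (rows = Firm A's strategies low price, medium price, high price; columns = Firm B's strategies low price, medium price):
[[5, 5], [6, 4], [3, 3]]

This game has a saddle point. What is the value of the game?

5

Row minima: 5, 4, 3 → Firm A's maximin is 5.
Column maxima: 6, 5 → Firm B's minimax is 5.
They coincide at (low price, medium price), so the value is 5.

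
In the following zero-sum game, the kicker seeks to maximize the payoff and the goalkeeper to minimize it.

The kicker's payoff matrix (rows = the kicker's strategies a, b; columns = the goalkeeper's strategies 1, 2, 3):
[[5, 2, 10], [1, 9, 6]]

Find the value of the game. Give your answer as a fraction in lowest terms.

Column 3 is strictly dominated by 1 for the goalkeeper (it gives the kicker more in every row).
The remaining 2×2 game on (a, b) × (1, 2) has no saddle point. Let the kicker play a with probability p; indifference gives 5p + (1−p) = 2p + 9(1−p), so p = 8/11.
Similarly the goalkeeper's optimal q on 1 is 7/11, and the value is 5·(7/11) + (2)·(4/11) = 43/11.

43/11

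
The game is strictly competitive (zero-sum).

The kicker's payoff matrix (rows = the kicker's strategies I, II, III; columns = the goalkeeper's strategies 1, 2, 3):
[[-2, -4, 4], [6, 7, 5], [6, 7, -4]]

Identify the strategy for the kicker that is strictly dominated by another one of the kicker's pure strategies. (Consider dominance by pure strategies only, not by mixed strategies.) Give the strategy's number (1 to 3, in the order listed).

1

Compare I with II: 6 > -2, 7 > -4, 5 > 4.
So II strictly dominates I for the kicker; I is strictly dominated.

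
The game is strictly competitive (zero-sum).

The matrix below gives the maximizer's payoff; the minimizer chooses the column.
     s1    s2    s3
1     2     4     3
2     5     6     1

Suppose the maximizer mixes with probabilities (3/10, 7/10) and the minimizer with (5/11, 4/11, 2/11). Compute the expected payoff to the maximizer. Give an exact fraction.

453/110

Against (5/11, 4/11, 2/11), each row's expected payoff is 1: 32/11; 2: 51/11.
Taking the (3/10, 7/10)-weighted average: (3/10)·(32/11) + (7/10)·(51/11) = 453/110.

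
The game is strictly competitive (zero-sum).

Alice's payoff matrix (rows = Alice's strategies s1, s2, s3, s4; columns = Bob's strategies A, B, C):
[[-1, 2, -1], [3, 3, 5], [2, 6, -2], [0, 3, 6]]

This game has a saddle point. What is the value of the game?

Row minima: -1, 3, -2, 0 → Alice's maximin is 3.
Column maxima: 3, 6, 6 → Bob's minimax is 3.
They coincide at (s2, A), so the value is 3.

3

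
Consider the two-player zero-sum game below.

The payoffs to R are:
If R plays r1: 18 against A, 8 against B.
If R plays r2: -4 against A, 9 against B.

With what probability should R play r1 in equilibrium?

13/23

Row minima are 8 and -4, so R's maximin is 8; column maxima are 18 and 9, so C's minimax is 9. These differ, so the equilibrium is in mixed strategies.
Let R play r1 with probability p. C is indifferent when 18p − 4(1−p) = 8p + 9(1−p), giving p = 13/23.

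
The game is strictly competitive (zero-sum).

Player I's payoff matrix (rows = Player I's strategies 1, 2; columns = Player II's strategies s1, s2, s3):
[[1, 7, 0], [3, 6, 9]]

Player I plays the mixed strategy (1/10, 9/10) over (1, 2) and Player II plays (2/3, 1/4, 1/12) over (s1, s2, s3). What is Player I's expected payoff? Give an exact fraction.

61/15

Against (2/3, 1/4, 1/12), each row's expected payoff is 1: 29/12; 2: 17/4.
Taking the (1/10, 9/10)-weighted average: (1/10)·(29/12) + (9/10)·(17/4) = 61/15.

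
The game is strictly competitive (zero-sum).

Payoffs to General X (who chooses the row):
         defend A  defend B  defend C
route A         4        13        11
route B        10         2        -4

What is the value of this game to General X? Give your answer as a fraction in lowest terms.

6

Column defend B is strictly dominated by defend C for General Y (it gives General X more in every row).
The remaining 2×2 game on (route A, route B) × (defend A, defend C) has no saddle point. Let General X play route A with probability p; indifference gives 4p + 10(1−p) = 11p − 4(1−p), so p = 2/3.
Similarly General Y's optimal q on defend A is 5/7, and the value is 4·(5/7) + (11)·(2/7) = 6.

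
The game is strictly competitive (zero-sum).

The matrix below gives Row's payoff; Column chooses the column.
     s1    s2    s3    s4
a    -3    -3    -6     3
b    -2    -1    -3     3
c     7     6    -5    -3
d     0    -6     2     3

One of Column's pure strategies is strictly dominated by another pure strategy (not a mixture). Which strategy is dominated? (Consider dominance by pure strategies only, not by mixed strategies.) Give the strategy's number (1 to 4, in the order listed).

Column prefers columns that give Row less. Compare s4 with s3: -6 < 3, -3 < 3, -5 < -3, 2 < 3.
So s3 strictly dominates s4 for Column; s4 is strictly dominated.

4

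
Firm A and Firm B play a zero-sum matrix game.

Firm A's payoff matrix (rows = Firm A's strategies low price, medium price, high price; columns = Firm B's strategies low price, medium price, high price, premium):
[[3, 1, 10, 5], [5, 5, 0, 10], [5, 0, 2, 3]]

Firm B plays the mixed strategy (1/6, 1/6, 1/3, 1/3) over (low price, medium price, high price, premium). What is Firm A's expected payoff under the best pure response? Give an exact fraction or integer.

low price: (3)·(1/6) + (1)·(1/6) + (10)·(1/3) + (5)·(1/3) = 17/3.
medium price: (5)·(1/6) + (5)·(1/6) + (0)·(1/3) + (10)·(1/3) = 5.
high price: (5)·(1/6) + (0)·(1/6) + (2)·(1/3) + (3)·(1/3) = 5/2.
The best pure response is low price with expected payoff 17/3.

17/3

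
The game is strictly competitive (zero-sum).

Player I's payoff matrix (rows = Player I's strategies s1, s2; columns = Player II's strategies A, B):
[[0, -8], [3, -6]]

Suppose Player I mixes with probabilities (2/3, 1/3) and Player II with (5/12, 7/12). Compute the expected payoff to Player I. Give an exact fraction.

-139/36

Against (5/12, 7/12), each row's expected payoff is s1: -14/3; s2: -9/4.
Taking the (2/3, 1/3)-weighted average: (2/3)·(-14/3) + (1/3)·(-9/4) = -139/36.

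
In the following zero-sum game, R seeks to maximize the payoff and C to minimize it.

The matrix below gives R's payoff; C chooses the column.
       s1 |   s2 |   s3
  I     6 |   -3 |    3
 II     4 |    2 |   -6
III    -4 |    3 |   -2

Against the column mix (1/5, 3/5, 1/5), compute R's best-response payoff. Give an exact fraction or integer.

I: (6)·(1/5) + (-3)·(3/5) + (3)·(1/5) = 0.
II: (4)·(1/5) + (2)·(3/5) + (-6)·(1/5) = 4/5.
III: (-4)·(1/5) + (3)·(3/5) + (-2)·(1/5) = 3/5.
The best pure response is II with expected payoff 4/5.

4/5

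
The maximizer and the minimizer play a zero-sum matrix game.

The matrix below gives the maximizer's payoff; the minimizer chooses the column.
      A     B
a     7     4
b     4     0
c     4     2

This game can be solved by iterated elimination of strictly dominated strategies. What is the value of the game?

Column A is strictly dominated by B for the minimizer (4<7, 0<4, 2<4); eliminate A.
Row b is strictly dominated by row a (4>0); eliminate b.
Row c is strictly dominated by row a (4>2); eliminate c.
Only (a, B) remains, with payoff 4.

4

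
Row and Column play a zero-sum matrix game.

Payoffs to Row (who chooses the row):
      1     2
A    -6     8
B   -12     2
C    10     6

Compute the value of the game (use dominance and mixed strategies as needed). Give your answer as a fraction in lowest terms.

58/9

Row B is strictly dominated by row A, so Row never plays it.
The remaining 2×2 game on (A, C) × (1, 2) has no saddle point. Let Row play A with probability p; indifference gives −6p + 10(1−p) = 8p + 6(1−p), so p = 2/9.
Similarly Column's optimal q on 1 is 1/9, and the value is -6·(1/9) + (8)·(8/9) = 58/9.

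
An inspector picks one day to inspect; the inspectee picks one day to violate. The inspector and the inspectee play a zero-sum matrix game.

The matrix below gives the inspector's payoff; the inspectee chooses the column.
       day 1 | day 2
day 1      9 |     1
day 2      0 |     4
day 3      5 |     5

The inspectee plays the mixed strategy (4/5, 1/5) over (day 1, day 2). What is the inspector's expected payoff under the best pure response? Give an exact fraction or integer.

day 1: (9)·(4/5) + (1)·(1/5) = 37/5.
day 2: (0)·(4/5) + (4)·(1/5) = 4/5.
day 3: (5)·(4/5) + (5)·(1/5) = 5.
The best pure response is day 1 with expected payoff 37/5.

37/5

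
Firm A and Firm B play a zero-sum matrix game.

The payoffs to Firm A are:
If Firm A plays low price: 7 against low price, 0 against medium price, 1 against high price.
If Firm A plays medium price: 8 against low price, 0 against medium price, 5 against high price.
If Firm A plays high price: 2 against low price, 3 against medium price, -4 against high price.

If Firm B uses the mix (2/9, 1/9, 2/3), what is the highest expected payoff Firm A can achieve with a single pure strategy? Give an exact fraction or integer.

46/9

low price: (7)·(2/9) + (0)·(1/9) + (1)·(2/3) = 20/9.
medium price: (8)·(2/9) + (0)·(1/9) + (5)·(2/3) = 46/9.
high price: (2)·(2/9) + (3)·(1/9) + (-4)·(2/3) = -17/9.
The best pure response is medium price with expected payoff 46/9.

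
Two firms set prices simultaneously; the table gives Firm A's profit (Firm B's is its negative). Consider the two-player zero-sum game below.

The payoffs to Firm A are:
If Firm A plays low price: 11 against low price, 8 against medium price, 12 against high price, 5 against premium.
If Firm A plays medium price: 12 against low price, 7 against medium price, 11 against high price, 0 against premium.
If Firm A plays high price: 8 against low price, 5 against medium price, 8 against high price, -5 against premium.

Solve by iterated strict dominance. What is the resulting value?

Row high price is strictly dominated by row low price (11>8, 8>5, 12>8, 5>-5); eliminate high price.
Column low price is strictly dominated by medium price for Firm B (8<11, 7<12); eliminate low price.
Column medium price is strictly dominated by premium for Firm B (5<8, 0<7); eliminate medium price.
Row medium price is strictly dominated by row low price (12>11, 5>0); eliminate medium price.
Column high price is strictly dominated by premium for Firm B (5<12); eliminate high price.
Only (low price, premium) remains, with payoff 5.

5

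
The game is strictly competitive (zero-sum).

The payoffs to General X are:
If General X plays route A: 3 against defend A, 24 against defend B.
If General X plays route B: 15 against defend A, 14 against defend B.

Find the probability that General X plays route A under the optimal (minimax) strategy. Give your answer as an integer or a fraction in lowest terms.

Row minima are 3 and 14, so General X's maximin is 14; column maxima are 15 and 24, so General Y's minimax is 15. These differ, so the equilibrium is in mixed strategies.
Let General X play route A with probability p. General Y is indifferent when 3p + 15(1−p) = 24p + 14(1−p), giving p = 1/22.

1/22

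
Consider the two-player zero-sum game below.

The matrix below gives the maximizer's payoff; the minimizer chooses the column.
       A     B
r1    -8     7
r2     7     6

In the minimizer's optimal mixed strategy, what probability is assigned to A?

Row minima are -8 and 6, so the maximizer's maximin is 6; column maxima are 7 and 7, so the minimizer's minimax is 7. These differ, so the equilibrium is in mixed strategies.
Let the minimizer play A with probability q. The maximizer is indifferent when −8q + 7(1−q) = 7q + 6(1−q), giving q = 1/16.

1/16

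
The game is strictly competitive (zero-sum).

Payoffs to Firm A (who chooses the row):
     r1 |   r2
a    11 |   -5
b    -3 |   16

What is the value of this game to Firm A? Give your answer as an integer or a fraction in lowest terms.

Row minima are -5 and -3, so Firm A's maximin is -3; column maxima are 11 and 16, so Firm B's minimax is 11. These differ, so the equilibrium is in mixed strategies.
Let Firm A play a with probability p. Firm B is indifferent when 11p − 3(1−p) = −5p + 16(1−p), giving p = 19/35.
Let Firm B play r1 with probability q. Firm A is indifferent when 11q − 5(1−q) = −3q + 16(1−q), giving q = 3/5.
The value is 11·(3/5) + (-5)·(2/5) = 23/5.

23/5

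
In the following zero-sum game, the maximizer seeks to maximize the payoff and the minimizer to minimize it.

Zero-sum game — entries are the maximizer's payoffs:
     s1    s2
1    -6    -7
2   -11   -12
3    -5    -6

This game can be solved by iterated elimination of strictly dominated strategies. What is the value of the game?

-6

Column s1 is strictly dominated by s2 for the minimizer (-7<-6, -12<-11, -6<-5); eliminate s1.
Row 1 is strictly dominated by row 3 (-6>-7); eliminate 1.
Row 2 is strictly dominated by row 3 (-6>-12); eliminate 2.
Only (3, s2) remains, with payoff -6.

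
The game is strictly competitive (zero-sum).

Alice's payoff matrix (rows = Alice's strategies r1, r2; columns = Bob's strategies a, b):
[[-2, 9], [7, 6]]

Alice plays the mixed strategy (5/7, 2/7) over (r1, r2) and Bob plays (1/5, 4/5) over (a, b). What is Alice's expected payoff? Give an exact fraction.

Against (1/5, 4/5), each row's expected payoff is r1: 34/5; r2: 31/5.
Taking the (5/7, 2/7)-weighted average: (5/7)·(34/5) + (2/7)·(31/5) = 232/35.

232/35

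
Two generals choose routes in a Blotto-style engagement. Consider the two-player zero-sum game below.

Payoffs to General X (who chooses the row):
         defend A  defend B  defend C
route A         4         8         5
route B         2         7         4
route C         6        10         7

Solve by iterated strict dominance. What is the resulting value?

Column defend C is strictly dominated by defend A for General Y (4<5, 2<4, 6<7); eliminate defend C.
Row route A is strictly dominated by row route C (6>4, 10>8); eliminate route A.
Row route B is strictly dominated by row route C (6>2, 10>7); eliminate route B.
Column defend B is strictly dominated by defend A for General Y (6<10); eliminate defend B.
Only (route C, defend A) remains, with payoff 6.

6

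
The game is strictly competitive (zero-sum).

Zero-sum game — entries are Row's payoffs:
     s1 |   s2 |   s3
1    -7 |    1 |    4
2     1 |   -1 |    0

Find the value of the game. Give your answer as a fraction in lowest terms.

Column s3 is strictly dominated by s2 for Column (it gives Row more in every row).
The remaining 2×2 game on (1, 2) × (s1, s2) has no saddle point. Let Row play 1 with probability p; indifference gives −7p + (1−p) = p − (1−p), so p = 1/5.
Similarly Column's optimal q on s1 is 1/5, and the value is -7·(1/5) + (1)·(4/5) = -3/5.

-3/5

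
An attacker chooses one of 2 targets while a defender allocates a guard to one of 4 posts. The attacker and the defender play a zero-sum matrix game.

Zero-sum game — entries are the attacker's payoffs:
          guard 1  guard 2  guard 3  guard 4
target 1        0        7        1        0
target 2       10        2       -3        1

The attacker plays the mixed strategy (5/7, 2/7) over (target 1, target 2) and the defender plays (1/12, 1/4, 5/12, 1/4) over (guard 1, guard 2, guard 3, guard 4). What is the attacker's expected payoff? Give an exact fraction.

23/14

Against (1/12, 1/4, 5/12, 1/4), each row's expected payoff is target 1: 13/6; target 2: 1/3.
Taking the (5/7, 2/7)-weighted average: (5/7)·(13/6) + (2/7)·(1/3) = 23/14.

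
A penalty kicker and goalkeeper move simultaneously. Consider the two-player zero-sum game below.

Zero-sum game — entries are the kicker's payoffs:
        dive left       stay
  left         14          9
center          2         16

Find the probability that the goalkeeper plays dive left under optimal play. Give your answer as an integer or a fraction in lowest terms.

7/19

Row minima are 9 and 2, so the kicker's maximin is 9; column maxima are 14 and 16, so the goalkeeper's minimax is 14. These differ, so the equilibrium is in mixed strategies.
Let the goalkeeper play dive left with probability q. The kicker is indifferent when 14q + 9(1−q) = 2q + 16(1−q), giving q = 7/19.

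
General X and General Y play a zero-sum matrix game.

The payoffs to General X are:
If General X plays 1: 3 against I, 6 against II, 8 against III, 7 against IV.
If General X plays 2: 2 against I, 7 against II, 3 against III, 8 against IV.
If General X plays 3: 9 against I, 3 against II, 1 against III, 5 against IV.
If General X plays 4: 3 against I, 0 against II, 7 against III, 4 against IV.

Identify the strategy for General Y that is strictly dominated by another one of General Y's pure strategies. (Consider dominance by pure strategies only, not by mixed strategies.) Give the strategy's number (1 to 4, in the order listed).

General Y prefers columns that give General X less. Compare IV with II: 6 < 7, 7 < 8, 3 < 5, 0 < 4.
So II strictly dominates IV for General Y; IV is strictly dominated.

4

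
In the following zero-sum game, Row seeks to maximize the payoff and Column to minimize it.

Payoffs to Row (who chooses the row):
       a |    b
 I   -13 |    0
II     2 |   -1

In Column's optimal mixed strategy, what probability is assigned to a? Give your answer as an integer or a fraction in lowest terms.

1/16

Row minima are -13 and -1, so Row's maximin is -1; column maxima are 2 and 0, so Column's minimax is 0. These differ, so the equilibrium is in mixed strategies.
Let Column play a with probability q. Row is indifferent when −13q = 2q − (1−q), giving q = 1/16.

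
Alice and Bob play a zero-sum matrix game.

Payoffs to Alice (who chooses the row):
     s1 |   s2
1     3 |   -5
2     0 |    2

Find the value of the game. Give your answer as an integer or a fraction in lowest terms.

Row minima are -5 and 0, so Alice's maximin is 0; column maxima are 3 and 2, so Bob's minimax is 2. These differ, so the equilibrium is in mixed strategies.
Let Alice play 1 with probability p. Bob is indifferent when 3p = −5p + 2(1−p), giving p = 1/5.
Let Bob play s1 with probability q. Alice is indifferent when 3q − 5(1−q) = 2(1−q), giving q = 7/10.
The value is 3·(7/10) + (-5)·(3/10) = 3/5.

3/5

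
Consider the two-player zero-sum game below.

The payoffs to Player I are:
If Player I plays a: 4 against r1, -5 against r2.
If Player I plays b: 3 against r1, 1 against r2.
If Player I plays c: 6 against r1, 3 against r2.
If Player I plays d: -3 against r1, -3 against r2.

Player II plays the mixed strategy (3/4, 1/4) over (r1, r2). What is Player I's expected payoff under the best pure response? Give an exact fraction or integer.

21/4

a: (4)·(3/4) + (-5)·(1/4) = 7/4.
b: (3)·(3/4) + (1)·(1/4) = 5/2.
c: (6)·(3/4) + (3)·(1/4) = 21/4.
d: (-3)·(3/4) + (-3)·(1/4) = -3.
The best pure response is c with expected payoff 21/4.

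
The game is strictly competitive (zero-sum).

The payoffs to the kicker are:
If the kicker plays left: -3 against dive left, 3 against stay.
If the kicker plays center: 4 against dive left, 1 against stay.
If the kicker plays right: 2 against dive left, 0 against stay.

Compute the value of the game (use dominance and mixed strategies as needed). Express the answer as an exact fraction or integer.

Row right is strictly dominated by row center, so the kicker never plays it.
The remaining 2×2 game on (left, center) × (dive left, stay) has no saddle point. Let the kicker play left with probability p; indifference gives −3p + 4(1−p) = 3p + (1−p), so p = 1/3.
Similarly the goalkeeper's optimal q on dive left is 2/9, and the value is -3·(2/9) + (3)·(7/9) = 5/3.

5/3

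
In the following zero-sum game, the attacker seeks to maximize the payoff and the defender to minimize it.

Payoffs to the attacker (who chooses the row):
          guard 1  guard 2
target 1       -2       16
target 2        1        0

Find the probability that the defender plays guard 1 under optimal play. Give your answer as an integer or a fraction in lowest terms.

Row minima are -2 and 0, so the attacker's maximin is 0; column maxima are 1 and 16, so the defender's minimax is 1. These differ, so the equilibrium is in mixed strategies.
Let the defender play guard 1 with probability q. The attacker is indifferent when −2q + 16(1−q) = q, giving q = 16/19.

16/19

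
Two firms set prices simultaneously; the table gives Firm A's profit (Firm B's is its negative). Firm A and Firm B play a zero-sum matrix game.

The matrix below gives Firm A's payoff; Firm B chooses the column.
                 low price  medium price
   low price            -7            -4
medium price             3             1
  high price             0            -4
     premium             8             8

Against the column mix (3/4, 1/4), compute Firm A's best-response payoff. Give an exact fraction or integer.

8

low price: (-7)·(3/4) + (-4)·(1/4) = -25/4.
medium price: (3)·(3/4) + (1)·(1/4) = 5/2.
high price: (0)·(3/4) + (-4)·(1/4) = -1.
premium: (8)·(3/4) + (8)·(1/4) = 8.
The best pure response is premium with expected payoff 8.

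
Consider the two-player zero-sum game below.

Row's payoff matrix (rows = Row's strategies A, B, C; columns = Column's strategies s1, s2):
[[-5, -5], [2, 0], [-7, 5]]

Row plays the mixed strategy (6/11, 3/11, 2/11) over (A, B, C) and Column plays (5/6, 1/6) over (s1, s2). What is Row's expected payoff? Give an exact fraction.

Against (5/6, 1/6), each row's expected payoff is A: -5; B: 5/3; C: -5.
Taking the (6/11, 3/11, 2/11)-weighted average: (6/11)·(-5) + (3/11)·(5/3) + (2/11)·(-5) = -35/11.

-35/11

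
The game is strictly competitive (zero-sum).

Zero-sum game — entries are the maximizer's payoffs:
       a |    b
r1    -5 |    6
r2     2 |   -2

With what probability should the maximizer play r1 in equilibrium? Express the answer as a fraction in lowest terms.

4/15

Row minima are -5 and -2, so the maximizer's maximin is -2; column maxima are 2 and 6, so the minimizer's minimax is 2. These differ, so the equilibrium is in mixed strategies.
Let the maximizer play r1 with probability p. The minimizer is indifferent when −5p + 2(1−p) = 6p − 2(1−p), giving p = 4/15.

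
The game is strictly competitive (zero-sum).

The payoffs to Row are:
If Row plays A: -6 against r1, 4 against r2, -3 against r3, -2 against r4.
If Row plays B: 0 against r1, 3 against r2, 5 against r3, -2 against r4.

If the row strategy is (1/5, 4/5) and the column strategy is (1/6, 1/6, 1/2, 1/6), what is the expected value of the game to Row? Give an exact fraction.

17/10

Against (1/6, 1/6, 1/2, 1/6), each row's expected payoff is A: -13/6; B: 8/3.
Taking the (1/5, 4/5)-weighted average: (1/5)·(-13/6) + (4/5)·(8/3) = 17/10.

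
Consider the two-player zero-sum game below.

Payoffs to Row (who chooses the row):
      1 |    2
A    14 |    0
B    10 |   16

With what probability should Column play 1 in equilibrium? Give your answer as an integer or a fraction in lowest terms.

4/5

Row minima are 0 and 10, so Row's maximin is 10; column maxima are 14 and 16, so Column's minimax is 14. These differ, so the equilibrium is in mixed strategies.
Let Column play 1 with probability q. Row is indifferent when 14q = 10q + 16(1−q), giving q = 4/5.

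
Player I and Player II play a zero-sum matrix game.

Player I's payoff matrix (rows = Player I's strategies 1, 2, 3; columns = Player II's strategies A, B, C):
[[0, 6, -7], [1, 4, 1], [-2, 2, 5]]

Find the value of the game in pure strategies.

1

Row minima: -7, 1, -2 → Player I's maximin is 1.
Column maxima: 1, 6, 5 → Player II's minimax is 1.
They coincide at (2, A), so the value is 1.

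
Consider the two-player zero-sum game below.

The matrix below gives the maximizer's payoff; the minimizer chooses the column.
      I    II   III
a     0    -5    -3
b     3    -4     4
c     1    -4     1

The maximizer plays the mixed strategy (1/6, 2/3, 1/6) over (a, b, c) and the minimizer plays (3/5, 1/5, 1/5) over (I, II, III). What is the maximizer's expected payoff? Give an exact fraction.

14/15

Against (3/5, 1/5, 1/5), each row's expected payoff is a: -8/5; b: 9/5; c: 0.
Taking the (1/6, 2/3, 1/6)-weighted average: (1/6)·(-8/5) + (2/3)·(9/5) + (1/6)·(0) = 14/15.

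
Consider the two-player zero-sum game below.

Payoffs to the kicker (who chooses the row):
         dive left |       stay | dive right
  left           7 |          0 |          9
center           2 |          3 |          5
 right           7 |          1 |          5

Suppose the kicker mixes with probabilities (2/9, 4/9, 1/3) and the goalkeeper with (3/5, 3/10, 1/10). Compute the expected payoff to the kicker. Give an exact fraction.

Against (3/5, 3/10, 1/10), each row's expected payoff is left: 51/10; center: 13/5; right: 5.
Taking the (2/9, 4/9, 1/3)-weighted average: (2/9)·(51/10) + (4/9)·(13/5) + (1/3)·(5) = 178/45.

178/45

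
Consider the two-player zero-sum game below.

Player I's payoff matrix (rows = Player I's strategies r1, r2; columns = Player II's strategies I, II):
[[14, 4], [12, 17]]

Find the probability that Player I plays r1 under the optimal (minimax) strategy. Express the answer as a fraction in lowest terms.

1/3

Row minima are 4 and 12, so Player I's maximin is 12; column maxima are 14 and 17, so Player II's minimax is 14. These differ, so the equilibrium is in mixed strategies.
Let Player I play r1 with probability p. Player II is indifferent when 14p + 12(1−p) = 4p + 17(1−p), giving p = 1/3.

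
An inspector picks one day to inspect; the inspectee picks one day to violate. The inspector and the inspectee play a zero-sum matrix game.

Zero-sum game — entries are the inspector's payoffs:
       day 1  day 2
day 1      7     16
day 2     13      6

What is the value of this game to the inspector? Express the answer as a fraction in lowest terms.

83/8

Row minima are 7 and 6, so the inspector's maximin is 7; column maxima are 13 and 16, so the inspectee's minimax is 13. These differ, so the equilibrium is in mixed strategies.
Let the inspector play day 1 with probability p. The inspectee is indifferent when 7p + 13(1−p) = 16p + 6(1−p), giving p = 7/16.
Let the inspectee play day 1 with probability q. The inspector is indifferent when 7q + 16(1−q) = 13q + 6(1−q), giving q = 5/8.
The value is 7·(5/8) + (16)·(3/8) = 83/8.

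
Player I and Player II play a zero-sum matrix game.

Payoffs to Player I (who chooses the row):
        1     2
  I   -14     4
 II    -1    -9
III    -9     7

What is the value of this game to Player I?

Row I is strictly dominated by row III, so Player I never plays it.
The remaining 2×2 game on (II, III) × (1, 2) has no saddle point. Let Player I play II with probability p; indifference gives −p − 9(1−p) = −9p + 7(1−p), so p = 2/3.
Similarly Player II's optimal q on 1 is 2/3, and the value is -1·(2/3) + (-9)·(1/3) = -11/3.

-11/3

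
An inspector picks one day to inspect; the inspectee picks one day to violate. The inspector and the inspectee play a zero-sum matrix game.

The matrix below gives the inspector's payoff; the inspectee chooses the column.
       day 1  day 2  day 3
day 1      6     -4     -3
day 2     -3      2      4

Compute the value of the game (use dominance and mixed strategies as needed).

0

Column day 3 is strictly dominated by day 2 for the inspectee (it gives the inspector more in every row).
The remaining 2×2 game on (day 1, day 2) × (day 1, day 2) has no saddle point. Let the inspector play day 1 with probability p; indifference gives 6p − 3(1−p) = −4p + 2(1−p), so p = 1/3.
Similarly the inspectee's optimal q on day 1 is 2/5, and the value is 6·(2/5) + (-4)·(3/5) = 0.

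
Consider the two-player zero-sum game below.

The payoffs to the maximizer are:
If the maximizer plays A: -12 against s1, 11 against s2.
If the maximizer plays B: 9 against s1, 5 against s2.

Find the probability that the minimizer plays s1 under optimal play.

Row minima are -12 and 5, so the maximizer's maximin is 5; column maxima are 9 and 11, so the minimizer's minimax is 9. These differ, so the equilibrium is in mixed strategies.
Let the minimizer play s1 with probability q. The maximizer is indifferent when −12q + 11(1−q) = 9q + 5(1−q), giving q = 2/9.

2/9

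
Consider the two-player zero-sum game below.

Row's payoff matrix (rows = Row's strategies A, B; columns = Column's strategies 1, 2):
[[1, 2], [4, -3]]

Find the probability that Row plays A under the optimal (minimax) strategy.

7/8

Row minima are 1 and -3, so Row's maximin is 1; column maxima are 4 and 2, so Column's minimax is 2. These differ, so the equilibrium is in mixed strategies.
Let Row play A with probability p. Column is indifferent when p + 4(1−p) = 2p − 3(1−p), giving p = 7/8.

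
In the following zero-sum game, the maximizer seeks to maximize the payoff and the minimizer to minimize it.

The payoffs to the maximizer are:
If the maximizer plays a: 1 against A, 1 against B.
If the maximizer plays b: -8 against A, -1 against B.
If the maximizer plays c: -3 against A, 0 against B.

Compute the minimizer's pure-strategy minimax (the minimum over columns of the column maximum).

The worst case (largest entry) in each column is A: 1, B: 1.
The best (smallest) of these is 1.

1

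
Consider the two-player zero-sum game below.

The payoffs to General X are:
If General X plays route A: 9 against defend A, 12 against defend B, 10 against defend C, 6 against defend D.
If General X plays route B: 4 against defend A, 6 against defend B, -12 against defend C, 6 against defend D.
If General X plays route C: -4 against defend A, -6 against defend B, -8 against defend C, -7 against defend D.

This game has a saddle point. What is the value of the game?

Row minima: 6, -12, -8 → General X's maximin is 6.
Column maxima: 9, 12, 10, 6 → General Y's minimax is 6.
They coincide at (route A, defend D), so the value is 6.

6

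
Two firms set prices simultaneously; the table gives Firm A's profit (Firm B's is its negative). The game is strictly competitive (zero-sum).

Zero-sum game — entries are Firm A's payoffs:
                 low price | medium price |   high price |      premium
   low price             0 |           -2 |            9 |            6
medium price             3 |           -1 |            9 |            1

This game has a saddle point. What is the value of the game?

Row minima: -2, -1 → Firm A's maximin is -1.
Column maxima: 3, -1, 9, 6 → Firm B's minimax is -1.
They coincide at (medium price, medium price), so the value is -1.

-1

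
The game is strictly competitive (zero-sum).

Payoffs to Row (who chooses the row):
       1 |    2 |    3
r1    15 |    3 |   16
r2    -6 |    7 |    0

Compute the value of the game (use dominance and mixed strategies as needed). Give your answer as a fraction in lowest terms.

123/25

Column 3 is strictly dominated by 1 for Column (it gives Row more in every row).
The remaining 2×2 game on (r1, r2) × (1, 2) has no saddle point. Let Row play r1 with probability p; indifference gives 15p − 6(1−p) = 3p + 7(1−p), so p = 13/25.
Similarly Column's optimal q on 1 is 4/25, and the value is 15·(4/25) + (3)·(21/25) = 123/25.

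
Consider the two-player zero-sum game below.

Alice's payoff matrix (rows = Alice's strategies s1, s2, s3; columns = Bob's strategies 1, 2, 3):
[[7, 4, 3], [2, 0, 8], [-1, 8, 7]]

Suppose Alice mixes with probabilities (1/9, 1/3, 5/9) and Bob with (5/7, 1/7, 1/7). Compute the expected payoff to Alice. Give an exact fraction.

146/63

Against (5/7, 1/7, 1/7), each row's expected payoff is s1: 6; s2: 18/7; s3: 10/7.
Taking the (1/9, 1/3, 5/9)-weighted average: (1/9)·(6) + (1/3)·(18/7) + (5/9)·(10/7) = 146/63.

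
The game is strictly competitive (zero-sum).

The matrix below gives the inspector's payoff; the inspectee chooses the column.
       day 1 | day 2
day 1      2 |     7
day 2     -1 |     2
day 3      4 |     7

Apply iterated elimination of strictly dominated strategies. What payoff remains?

Row day 2 is strictly dominated by row day 1 (2>-1, 7>2); eliminate day 2.
Column day 2 is strictly dominated by day 1 for the inspectee (2<7, 4<7); eliminate day 2.
Row day 1 is strictly dominated by row day 3 (4>2); eliminate day 1.
Only (day 3, day 1) remains, with payoff 4.

4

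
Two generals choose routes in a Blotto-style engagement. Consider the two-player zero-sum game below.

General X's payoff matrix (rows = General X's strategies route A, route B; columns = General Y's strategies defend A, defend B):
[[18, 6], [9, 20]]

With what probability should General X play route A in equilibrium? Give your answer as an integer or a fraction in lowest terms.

Row minima are 6 and 9, so General X's maximin is 9; column maxima are 18 and 20, so General Y's minimax is 18. These differ, so the equilibrium is in mixed strategies.
Let General X play route A with probability p. General Y is indifferent when 18p + 9(1−p) = 6p + 20(1−p), giving p = 11/23.

11/23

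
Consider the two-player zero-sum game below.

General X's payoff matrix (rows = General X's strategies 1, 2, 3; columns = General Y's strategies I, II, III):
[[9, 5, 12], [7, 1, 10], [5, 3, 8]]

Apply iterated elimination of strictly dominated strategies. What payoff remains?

5

Row 2 is strictly dominated by row 1 (9>7, 5>1, 12>10); eliminate 2.
Row 3 is strictly dominated by row 1 (9>5, 5>3, 12>8); eliminate 3.
Column I is strictly dominated by II for General Y (5<9); eliminate I.
Column III is strictly dominated by II for General Y (5<12); eliminate III.
Only (1, II) remains, with payoff 5.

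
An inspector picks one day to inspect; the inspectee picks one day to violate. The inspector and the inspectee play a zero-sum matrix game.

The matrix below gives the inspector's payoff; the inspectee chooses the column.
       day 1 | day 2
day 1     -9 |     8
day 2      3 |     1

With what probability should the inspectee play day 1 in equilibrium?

7/19

Row minima are -9 and 1, so the inspector's maximin is 1; column maxima are 3 and 8, so the inspectee's minimax is 3. These differ, so the equilibrium is in mixed strategies.
Let the inspectee play day 1 with probability q. The inspector is indifferent when −9q + 8(1−q) = 3q + (1−q), giving q = 7/19.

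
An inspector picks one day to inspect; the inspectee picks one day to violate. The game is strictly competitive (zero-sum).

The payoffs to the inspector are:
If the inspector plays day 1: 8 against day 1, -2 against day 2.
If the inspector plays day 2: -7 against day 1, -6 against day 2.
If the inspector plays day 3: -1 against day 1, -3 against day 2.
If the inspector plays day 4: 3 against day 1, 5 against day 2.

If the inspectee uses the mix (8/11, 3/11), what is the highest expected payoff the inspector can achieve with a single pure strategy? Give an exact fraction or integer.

58/11

day 1: (8)·(8/11) + (-2)·(3/11) = 58/11.
day 2: (-7)·(8/11) + (-6)·(3/11) = -74/11.
day 3: (-1)·(8/11) + (-3)·(3/11) = -17/11.
day 4: (3)·(8/11) + (5)·(3/11) = 39/11.
The best pure response is day 1 with expected payoff 58/11.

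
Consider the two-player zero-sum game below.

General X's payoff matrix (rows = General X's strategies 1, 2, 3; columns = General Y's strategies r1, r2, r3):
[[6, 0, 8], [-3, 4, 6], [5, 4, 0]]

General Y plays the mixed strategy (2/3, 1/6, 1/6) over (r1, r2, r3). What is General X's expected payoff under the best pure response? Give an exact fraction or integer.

1: (6)·(2/3) + (0)·(1/6) + (8)·(1/6) = 16/3.
2: (-3)·(2/3) + (4)·(1/6) + (6)·(1/6) = -1/3.
3: (5)·(2/3) + (4)·(1/6) + (0)·(1/6) = 4.
The best pure response is 1 with expected payoff 16/3.

16/3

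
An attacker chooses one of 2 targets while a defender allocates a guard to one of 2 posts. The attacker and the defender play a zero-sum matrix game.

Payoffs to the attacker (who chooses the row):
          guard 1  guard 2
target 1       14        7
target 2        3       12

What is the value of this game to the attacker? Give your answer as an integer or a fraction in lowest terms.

147/16

Row minima are 7 and 3, so the attacker's maximin is 7; column maxima are 14 and 12, so the defender's minimax is 12. These differ, so the equilibrium is in mixed strategies.
Let the attacker play target 1 with probability p. The defender is indifferent when 14p + 3(1−p) = 7p + 12(1−p), giving p = 9/16.
Let the defender play guard 1 with probability q. The attacker is indifferent when 14q + 7(1−q) = 3q + 12(1−q), giving q = 5/16.
The value is 14·(5/16) + (7)·(11/16) = 147/16.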